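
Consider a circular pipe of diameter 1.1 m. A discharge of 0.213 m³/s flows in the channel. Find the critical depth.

y_c = 0.25 m

At critical depth, Q² T / (g A³) = 1, i.e. A³/T = Q²/g = 0.213²/9.81 = 0.004625.
Try y = 0.215 m: A³/T = 0.002572 — low.
Try y = 0.318 m: A³/T = 0.01184 — high.
Try y = 0.25 m: A³/T = 0.004641 — matches.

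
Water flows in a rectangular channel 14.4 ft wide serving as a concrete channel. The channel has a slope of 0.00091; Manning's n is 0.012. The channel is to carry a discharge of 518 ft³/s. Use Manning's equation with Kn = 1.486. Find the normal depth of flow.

Manning's equation rearranged: A R^(2/3) = nQ / (1.486·√S) = 0.012 × 518 / (1.486 × √0.00091) = 138.7.
Try y = 5.15 ft: A R^(2/3) = 154.3 — over.
Try y = 4.77 ft: A R^(2/3) = 138.7 — ≈ 138.7.

y_n = 4.77 ft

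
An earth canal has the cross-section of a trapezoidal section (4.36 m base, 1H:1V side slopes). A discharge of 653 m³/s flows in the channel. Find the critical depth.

y_c = 7.83 m

At critical depth, Q² T / (g A³) = 1, i.e. A³/T = Q²/g = 653²/9.81 = 43470.
At y = 6.78 m: A³/T = 24040 — low.
At y = 8.95 m: A³/T = 75940 — high.
At y = 7.83 m: A³/T = 43430 — ≈ 43470.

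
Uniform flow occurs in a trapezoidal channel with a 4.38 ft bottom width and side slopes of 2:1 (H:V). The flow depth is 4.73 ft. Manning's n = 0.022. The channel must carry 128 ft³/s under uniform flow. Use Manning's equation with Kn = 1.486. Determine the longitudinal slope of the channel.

With bottom width b = 4.38 ft and side slope z = 2: A = (b + zy)y = (4.38 + 2×4.73)×4.73 = 65.46 ft²; P = b + 2y√(1+z²) = 4.38 + 2×4.73×2.236 = 25.53 ft.
Hydraulic radius R = A/P = 65.46/25.53 = 2.564 ft.
From Manning's equation, S = [nQ / (1.486 A R^(2/3))]² = [0.022 × 128 / (1.486 × 65.46 × 2.564^(2/3))]² = 0.000239.

S = 0.000239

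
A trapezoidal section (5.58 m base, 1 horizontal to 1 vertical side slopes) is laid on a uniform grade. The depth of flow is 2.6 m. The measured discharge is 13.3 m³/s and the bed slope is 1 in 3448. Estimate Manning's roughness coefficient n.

With bottom width b = 5.58 m and side slope z = 1: A = (b + zy)y = (5.58 + 1×2.6)×2.6 = 21.27 m²; P = b + 2y√(1+z²) = 5.58 + 2×2.6×1.414 = 12.93 m.
Hydraulic radius R = A/P = 21.27/12.93 = 1.644 m.
Rearranging Manning's equation: n = (1/Q) A R^(2/3) S^(1/2) = (1/13.3) × 21.27 × 1.644^(2/3) × √0.00029 = 0.0379.

n = 0.0379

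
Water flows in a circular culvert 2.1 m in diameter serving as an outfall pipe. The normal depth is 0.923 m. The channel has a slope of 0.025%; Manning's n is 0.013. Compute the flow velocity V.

For a circular section of diameter D = 2.1 m at depth y = 0.923 m, the central angle is θ = 2 arccos(1 − 2y/D) = 2.899 rad. Then A = (D²/8)(θ − sin θ) = 1.466 m² and P = Dθ/2 = 3.044 m.
Hydraulic radius R = A/P = 1.466/3.044 = 0.4815 m.
From Manning's equation, V = (1/n) R^(2/3) S^(1/2) = (1/0.013) × 0.4815^(2/3) × 0.00025^(1/2) = 0.747 m/s.

V = 0.747 m/s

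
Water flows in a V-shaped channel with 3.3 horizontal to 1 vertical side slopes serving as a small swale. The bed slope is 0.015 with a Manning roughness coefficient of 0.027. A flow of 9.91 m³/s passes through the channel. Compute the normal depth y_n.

y_n = 1.03 m

Manning's equation rearranged: A R^(2/3) = nQ / (1·√S) = 0.027 × 9.91 / (√0.015) = 2.185.
At y = 0.869 m: A R^(2/3) = 1.388 — short.
At y = 1.14 m: A R^(2/3) = 2.863 — over.
At y = 1.03 m: A R^(2/3) = 2.184 — ≈ 2.185.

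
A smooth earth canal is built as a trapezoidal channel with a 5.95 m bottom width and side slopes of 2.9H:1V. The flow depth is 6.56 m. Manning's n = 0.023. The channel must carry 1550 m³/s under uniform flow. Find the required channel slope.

S = 0.00876

With bottom width b = 5.95 m and side slope z = 2.9: A = (b + zy)y = (5.95 + 2.9×6.56)×6.56 = 163.8 m²; P = b + 2y√(1+z²) = 5.95 + 2×6.56×3.068 = 46.2 m.
Hydraulic radius R = A/P = 163.8/46.2 = 3.546 m.
From Manning's equation, S = [nQ / (1 A R^(2/3))]² = [0.023 × 1550 / (1 × 163.8 × 3.546^(2/3))]² = 0.00876.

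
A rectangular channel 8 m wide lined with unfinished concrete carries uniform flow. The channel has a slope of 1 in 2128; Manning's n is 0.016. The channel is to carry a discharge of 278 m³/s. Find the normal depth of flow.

Manning's equation rearranged: A R^(2/3) = nQ / (1·√S) = 0.016 × 278 / (√0.0004699) = 205.2.
At y = 9.3 m: A R^(2/3) = 147.7 — low.
At y = 12.3 m: A R^(2/3) = 205.5 — close enough.

y_n = 12.3 m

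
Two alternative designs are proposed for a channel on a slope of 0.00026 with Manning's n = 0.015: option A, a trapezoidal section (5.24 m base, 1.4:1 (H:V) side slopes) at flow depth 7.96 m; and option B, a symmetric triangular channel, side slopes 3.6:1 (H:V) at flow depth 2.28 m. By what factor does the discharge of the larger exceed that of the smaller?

16.5

Channel A: With bottom width b = 5.24 m and side slope z = 1.4: A = (b + zy)y = (5.24 + 1.4×7.96)×7.96 = 130.4 m²; P = b + 2y√(1+z²) = 5.24 + 2×7.96×1.72 = 32.63 m. Hydraulic radius R = A/P = 130.4/32.63 = 3.997 m. Q_A = (1/0.015)·130.4·3.997^(2/3)·√0.00026 = 353.1 m³/s.
Channel B: For a triangular section with side slope z = 3.6: A = zy² = 3.6×2.28² = 18.71 m²; P = 2y√(1+z²) = 2×2.28×3.736 = 17.04 m. Hydraulic radius R = A/P = 18.71/17.04 = 1.098 m. Q_B = (1/0.015)·18.71·1.098^(2/3)·√0.00026 = 21.42 m³/s.
The larger discharge is 353.1 m³/s and the smaller is 21.42 m³/s; the ratio is 16.5.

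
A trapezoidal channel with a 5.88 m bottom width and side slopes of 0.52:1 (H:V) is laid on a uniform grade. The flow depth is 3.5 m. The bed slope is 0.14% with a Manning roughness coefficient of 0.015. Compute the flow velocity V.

With bottom width b = 5.88 m and side slope z = 0.52: A = (b + zy)y = (5.88 + 0.52×3.5)×3.5 = 26.95 m²; P = b + 2y√(1+z²) = 5.88 + 2×3.5×1.127 = 13.77 m.
Hydraulic radius R = A/P = 26.95/13.77 = 1.957 m.
From Manning's equation, V = (1/n) R^(2/3) S^(1/2) = (1/0.015) × 1.957^(2/3) × 0.0014^(1/2) = 3.9 m/s.

V = 3.9 m/s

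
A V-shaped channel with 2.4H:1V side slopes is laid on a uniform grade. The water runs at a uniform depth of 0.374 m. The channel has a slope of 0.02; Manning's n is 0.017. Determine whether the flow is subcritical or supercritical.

supercritical

For a triangular section with side slope z = 2.4: A = zy² = 2.4×0.374² = 0.3357 m²; P = 2y√(1+z²) = 2×0.374×2.6 = 1.945 m.
Hydraulic radius R = A/P = 0.3357/1.945 = 0.1726 m.
V = (1/n) R^(2/3) √S = (1/0.017) × 0.1726^(2/3) × √0.02 = 2.579 m/s. Hydraulic depth D_h = A/T = 0.3357/1.795 = 0.187 m.
Froude number Fr = V/√(g·D_h) = 2.579/√(9.81×0.187) = 1.9, which is greater than 1, so the flow is supercritical.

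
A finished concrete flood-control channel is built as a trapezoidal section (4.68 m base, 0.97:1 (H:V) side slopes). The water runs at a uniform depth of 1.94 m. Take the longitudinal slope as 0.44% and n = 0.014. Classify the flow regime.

supercritical

With bottom width b = 4.68 m and side slope z = 0.97: A = (b + zy)y = (4.68 + 0.97×1.94)×1.94 = 12.73 m²; P = b + 2y√(1+z²) = 4.68 + 2×1.94×1.393 = 10.09 m.
Hydraulic radius R = A/P = 12.73/10.09 = 1.262 m.
V = (1/n) R^(2/3) √S = (1/0.014) × 1.262^(2/3) × √0.0044 = 5.534 m/s. Hydraulic depth D_h = A/T = 12.73/8.444 = 1.508 m.
Froude number Fr = V/√(g·D_h) = 5.534/√(9.81×1.508) = 1.44, which is greater than 1, so the flow is supercritical.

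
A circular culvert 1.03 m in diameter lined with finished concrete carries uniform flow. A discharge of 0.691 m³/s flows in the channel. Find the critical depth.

At critical depth, Q² T / (g A³) = 1, i.e. A³/T = Q²/g = 0.691²/9.81 = 0.04867.
Trying y = 0.582 m: A³/T = 0.112 — high.
Trying y = 0.365 m: A³/T = 0.01874 — low.
Trying y = 0.468 m: A³/T = 0.04869 — ≈ 0.04867.

y_c = 0.468 m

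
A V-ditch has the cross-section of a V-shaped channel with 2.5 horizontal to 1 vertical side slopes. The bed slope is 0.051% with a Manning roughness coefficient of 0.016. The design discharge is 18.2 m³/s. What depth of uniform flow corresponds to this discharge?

y_n = 2.24 m

Manning's equation rearranged: A R^(2/3) = nQ / (1·√S) = 0.016 × 18.2 / (√0.00051) = 12.89.
Trying y = 1.68 m: A R^(2/3) = 5.978 — too small.
Trying y = 2.59 m: A R^(2/3) = 18.96 — too large.
Trying y = 2.24 m: A R^(2/3) = 12.88 — matches.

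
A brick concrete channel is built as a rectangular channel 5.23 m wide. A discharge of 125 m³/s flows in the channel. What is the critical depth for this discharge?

For a rectangular channel, critical depth y_c = (q²/g)^(1/3) where q = Q/b = 125/5.23 = 23.9 m²/s.
So y_c = (23.9²/9.81)^(1/3) = 3.88 m.

y_c = 3.88 m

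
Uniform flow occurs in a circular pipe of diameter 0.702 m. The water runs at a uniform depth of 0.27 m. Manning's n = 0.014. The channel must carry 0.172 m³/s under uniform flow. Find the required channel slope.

For a circular section of diameter D = 0.702 m at depth y = 0.27 m, the central angle is θ = 2 arccos(1 − 2y/D) = 2.676 rad. Then A = (D²/8)(θ − sin θ) = 0.1372 m² and P = Dθ/2 = 0.9392 m.
Hydraulic radius R = A/P = 0.1372/0.9392 = 0.146 m.
From Manning's equation, S = [nQ / (1 A R^(2/3))]² = [0.014 × 0.172 / (1 × 0.1372 × 0.146^(2/3))]² = 0.00401.

S = 0.00401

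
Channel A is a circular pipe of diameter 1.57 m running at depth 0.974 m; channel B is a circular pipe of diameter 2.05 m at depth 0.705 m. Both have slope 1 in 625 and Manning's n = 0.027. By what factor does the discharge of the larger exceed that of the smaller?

1.36

Channel A: For a circular section of diameter D = 1.57 m at depth y = 0.974 m, the central angle is θ = 2 arccos(1 − 2y/D) = 3.628 rad. Then A = (D²/8)(θ − sin θ) = 1.262 m² and P = Dθ/2 = 2.848 m. Hydraulic radius R = A/P = 1.262/2.848 = 0.4431 m. Q_A = (1/0.027)·1.262·0.4431^(2/3)·√0.0016 = 1.086 m³/s.
Channel B: For a circular section of diameter D = 2.05 m at depth y = 0.705 m, the central angle is θ = 2 arccos(1 − 2y/D) = 2.507 rad. Then A = (D²/8)(θ − sin θ) = 1.005 m² and P = Dθ/2 = 2.569 m. Hydraulic radius R = A/P = 1.005/2.569 = 0.3912 m. Q_B = (1/0.027)·1.005·0.3912^(2/3)·√0.0016 = 0.7965 m³/s.
The larger discharge is 1.086 m³/s and the smaller is 0.7965 m³/s; the ratio is 1.36.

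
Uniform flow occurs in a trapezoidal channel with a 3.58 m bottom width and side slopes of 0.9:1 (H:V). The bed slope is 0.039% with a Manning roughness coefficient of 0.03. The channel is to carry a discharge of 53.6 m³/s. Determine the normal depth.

Manning's equation rearranged: A R^(2/3) = nQ / (1·√S) = 0.03 × 53.6 / (√0.00039) = 81.42.
Trying y = 6.64 m: A R^(2/3) = 130.8 — too large.
Trying y = 4.19 m: A R^(2/3) = 50.08 — too small.
Trying y = 5.31 m: A R^(2/3) = 81.41 — matches.

y_n = 5.31 m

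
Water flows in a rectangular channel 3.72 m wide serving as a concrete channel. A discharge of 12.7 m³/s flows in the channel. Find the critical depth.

y_c = 1.06 m

For a rectangular channel, critical depth y_c = (q²/g)^(1/3) where q = Q/b = 12.7/3.72 = 3.414 m²/s.
So y_c = (3.414²/9.81)^(1/3) = 1.06 m.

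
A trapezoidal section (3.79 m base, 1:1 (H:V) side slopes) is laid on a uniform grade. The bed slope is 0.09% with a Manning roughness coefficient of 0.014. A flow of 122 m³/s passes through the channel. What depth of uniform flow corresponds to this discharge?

y_n = 4.24 m

Manning's equation rearranged: A R^(2/3) = nQ / (1·√S) = 0.014 × 122 / (√0.0009) = 56.93.
At y = 3.58 m: A R^(2/3) = 40.42 — short.
At y = 4.67 m: A R^(2/3) = 69.32 — over.
At y = 4.24 m: A R^(2/3) = 56.84 — ≈ 56.93.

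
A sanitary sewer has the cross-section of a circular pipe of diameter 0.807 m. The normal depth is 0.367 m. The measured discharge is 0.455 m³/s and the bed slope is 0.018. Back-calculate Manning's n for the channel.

For a circular section of diameter D = 0.807 m at depth y = 0.367 m, the central angle is θ = 2 arccos(1 − 2y/D) = 2.96 rad. Then A = (D²/8)(θ − sin θ) = 0.2263 m² and P = Dθ/2 = 1.195 m.
Hydraulic radius R = A/P = 0.2263/1.195 = 0.1895 m.
Rearranging Manning's equation: n = (1/Q) A R^(2/3) S^(1/2) = (1/0.455) × 0.2263 × 0.1895^(2/3) × √0.018 = 0.022.

n = 0.022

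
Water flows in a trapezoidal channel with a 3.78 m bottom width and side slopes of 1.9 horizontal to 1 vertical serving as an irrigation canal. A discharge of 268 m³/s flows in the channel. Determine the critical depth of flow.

At critical depth, Q² T / (g A³) = 1, i.e. A³/T = Q²/g = 268²/9.81 = 7322.
Try y = 3.57 m: A³/T = 3091 — short.
Try y = 5.2 m: A³/T = 15220 — over.
Try y = 4.38 m: A³/T = 7292 — close enough.

y_c = 4.38 m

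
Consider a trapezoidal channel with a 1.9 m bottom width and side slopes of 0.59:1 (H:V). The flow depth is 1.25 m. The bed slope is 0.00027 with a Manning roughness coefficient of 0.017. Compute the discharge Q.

With bottom width b = 1.9 m and side slope z = 0.59: A = (b + zy)y = (1.9 + 0.59×1.25)×1.25 = 3.297 m²; P = b + 2y√(1+z²) = 1.9 + 2×1.25×1.161 = 4.803 m.
Hydraulic radius R = A/P = 3.297/4.803 = 0.6865 m.
Manning's equation: Q = (1/n) A R^(2/3) S^(1/2) = (1/0.017) × 3.297 × 0.6865^(2/3) × 0.00027^(1/2) = 2.48 m³/s.

Q = 2.48 m³/s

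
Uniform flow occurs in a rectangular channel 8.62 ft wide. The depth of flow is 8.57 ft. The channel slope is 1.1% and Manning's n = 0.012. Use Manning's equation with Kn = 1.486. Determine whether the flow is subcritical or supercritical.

Flow area A = b·y = 8.62 × 8.57 = 73.87 ft². Wetted perimeter P = b + 2y = 8.62 + 2×8.57 = 25.76 ft.
Hydraulic radius R = A/P = 73.87/25.76 = 2.868 ft.
V = (1.486/n) R^(2/3) √S = (1.486/0.012) × 2.868^(2/3) × √0.011 = 26.22 ft/s. Hydraulic depth D_h = A/T = 73.87/8.62 = 8.57 ft.
Froude number Fr = V/√(g·D_h) = 26.22/√(32.2×8.57) = 1.58, which is greater than 1, so the flow is supercritical.

supercritical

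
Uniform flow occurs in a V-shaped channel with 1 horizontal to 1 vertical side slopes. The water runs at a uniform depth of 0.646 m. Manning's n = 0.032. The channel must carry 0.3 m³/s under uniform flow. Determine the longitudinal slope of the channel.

For a triangular section with side slope z = 1: A = zy² = 1×0.646² = 0.4173 m²; P = 2y√(1+z²) = 2×0.646×1.414 = 1.827 m.
Hydraulic radius R = A/P = 0.4173/1.827 = 0.2284 m.
From Manning's equation, S = [nQ / (1 A R^(2/3))]² = [0.032 × 0.3 / (1 × 0.4173 × 0.2284^(2/3))]² = 0.00379.

S = 0.00379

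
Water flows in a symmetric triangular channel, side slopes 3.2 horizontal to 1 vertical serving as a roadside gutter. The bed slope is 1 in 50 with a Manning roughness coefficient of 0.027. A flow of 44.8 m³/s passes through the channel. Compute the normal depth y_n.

Manning's equation rearranged: A R^(2/3) = nQ / (1·√S) = 0.027 × 44.8 / (√0.02) = 8.553.
Trying y = 1.24 m: A R^(2/3) = 3.468 — low.
Trying y = 1.92 m: A R^(2/3) = 11.13 — high.
Trying y = 1.74 m: A R^(2/3) = 8.559 — ≈ 8.553.

y_n = 1.74 m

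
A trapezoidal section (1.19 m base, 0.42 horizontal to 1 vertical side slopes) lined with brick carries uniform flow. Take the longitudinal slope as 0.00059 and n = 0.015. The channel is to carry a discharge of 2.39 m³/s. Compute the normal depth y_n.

y_n = 1.27 m

Manning's equation rearranged: A R^(2/3) = nQ / (1·√S) = 0.015 × 2.39 / (√0.00059) = 1.476.
Try y = 1.41 m: A R^(2/3) = 1.771 — high.
Try y = 1 m: A R^(2/3) = 0.986 — low.
Try y = 1.27 m: A R^(2/3) = 1.478 — close enough.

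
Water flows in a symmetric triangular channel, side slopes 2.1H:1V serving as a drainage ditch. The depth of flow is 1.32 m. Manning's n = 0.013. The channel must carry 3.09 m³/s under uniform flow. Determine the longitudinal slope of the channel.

For a triangular section with side slope z = 2.1: A = zy² = 2.1×1.32² = 3.659 m²; P = 2y√(1+z²) = 2×1.32×2.326 = 6.14 m.
Hydraulic radius R = A/P = 3.659/6.14 = 0.5959 m.
From Manning's equation, S = [nQ / (1 A R^(2/3))]² = [0.013 × 3.09 / (1 × 3.659 × 0.5959^(2/3))]² = 0.00024.

S = 0.00024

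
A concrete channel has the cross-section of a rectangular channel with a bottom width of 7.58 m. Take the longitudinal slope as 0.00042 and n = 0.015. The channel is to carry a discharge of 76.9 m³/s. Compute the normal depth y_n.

y_n = 4.57 m

Manning's equation rearranged: A R^(2/3) = nQ / (1·√S) = 0.015 × 76.9 / (√0.00042) = 56.29.
Try y = 3.27 m: A R^(2/3) = 36.07 — too small.
Try y = 4.57 m: A R^(2/3) = 56.3 — matches.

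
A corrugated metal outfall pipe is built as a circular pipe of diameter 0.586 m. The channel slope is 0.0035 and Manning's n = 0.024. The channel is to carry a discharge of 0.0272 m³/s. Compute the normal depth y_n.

Manning's equation rearranged: A R^(2/3) = nQ / (1·√S) = 0.024 × 0.0272 / (√0.0035) = 0.01103.
Trying y = 0.128 m: A R^(2/3) = 0.007841 — too small.
Trying y = 0.171 m: A R^(2/3) = 0.01391 — too large.
Trying y = 0.152 m: A R^(2/3) = 0.01104 — close enough.

y_n = 0.152 m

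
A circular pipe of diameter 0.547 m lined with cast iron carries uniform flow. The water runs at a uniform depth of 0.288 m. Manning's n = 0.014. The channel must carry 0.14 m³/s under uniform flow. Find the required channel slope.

S = 0.00332

For a circular section of diameter D = 0.547 m at depth y = 0.288 m, the central angle is θ = 2 arccos(1 − 2y/D) = 3.248 rad. Then A = (D²/8)(θ − sin θ) = 0.1254 m² and P = Dθ/2 = 0.8882 m.
Hydraulic radius R = A/P = 0.1254/0.8882 = 0.1412 m.
From Manning's equation, S = [nQ / (1 A R^(2/3))]² = [0.014 × 0.14 / (1 × 0.1254 × 0.1412^(2/3))]² = 0.00332.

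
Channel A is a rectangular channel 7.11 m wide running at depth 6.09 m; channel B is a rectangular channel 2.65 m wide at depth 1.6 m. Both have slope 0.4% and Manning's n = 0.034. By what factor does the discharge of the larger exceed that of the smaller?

Channel A: Flow area A = b·y = 7.11 × 6.09 = 43.3 m². Wetted perimeter P = b + 2y = 7.11 + 2×6.09 = 19.29 m. Hydraulic radius R = A/P = 43.3/19.29 = 2.245 m. Q_A = (1/0.034)·43.3·2.245^(2/3)·√0.004 = 138.1 m³/s.
Channel B: Flow area A = b·y = 2.65 × 1.6 = 4.24 m². Wetted perimeter P = b + 2y = 2.65 + 2×1.6 = 5.85 m. Hydraulic radius R = A/P = 4.24/5.85 = 0.7248 m. Q_B = (1/0.034)·4.24·0.7248^(2/3)·√0.004 = 6.364 m³/s.
The larger discharge is 138.1 m³/s and the smaller is 6.364 m³/s; the ratio is 21.7.

21.7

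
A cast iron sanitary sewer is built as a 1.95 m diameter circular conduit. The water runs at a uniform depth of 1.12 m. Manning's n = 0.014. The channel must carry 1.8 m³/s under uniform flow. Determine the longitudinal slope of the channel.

S = 0.000471

For a circular section of diameter D = 1.95 m at depth y = 1.12 m, the central angle is θ = 2 arccos(1 − 2y/D) = 3.44 rad. Then A = (D²/8)(θ − sin θ) = 1.775 m² and P = Dθ/2 = 3.354 m.
Hydraulic radius R = A/P = 1.775/3.354 = 0.5292 m.
From Manning's equation, S = [nQ / (1 A R^(2/3))]² = [0.014 × 1.8 / (1 × 1.775 × 0.5292^(2/3))]² = 0.000471.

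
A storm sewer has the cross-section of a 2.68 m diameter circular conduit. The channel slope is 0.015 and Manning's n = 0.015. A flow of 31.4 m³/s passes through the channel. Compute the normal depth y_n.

Manning's equation rearranged: A R^(2/3) = nQ / (1·√S) = 0.015 × 31.4 / (√0.015) = 3.846.
At y = 1.53 m: A R^(2/3) = 2.686 — low.
At y = 1.97 m: A R^(2/3) = 3.846 — close enough.

y_n = 1.97 m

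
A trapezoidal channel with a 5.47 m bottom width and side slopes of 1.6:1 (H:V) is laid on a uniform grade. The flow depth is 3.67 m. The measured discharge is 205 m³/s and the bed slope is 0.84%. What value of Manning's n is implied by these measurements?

n = 0.031

With bottom width b = 5.47 m and side slope z = 1.6: A = (b + zy)y = (5.47 + 1.6×3.67)×3.67 = 41.63 m²; P = b + 2y√(1+z²) = 5.47 + 2×3.67×1.887 = 19.32 m.
Hydraulic radius R = A/P = 41.63/19.32 = 2.155 m.
Rearranging Manning's equation: n = (1/Q) A R^(2/3) S^(1/2) = (1/205) × 41.63 × 2.155^(2/3) × √0.0084 = 0.031.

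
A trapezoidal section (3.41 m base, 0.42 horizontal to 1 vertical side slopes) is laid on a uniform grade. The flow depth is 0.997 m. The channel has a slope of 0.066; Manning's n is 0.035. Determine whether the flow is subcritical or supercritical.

supercritical

With bottom width b = 3.41 m and side slope z = 0.42: A = (b + zy)y = (3.41 + 0.42×0.997)×0.997 = 3.817 m²; P = b + 2y√(1+z²) = 3.41 + 2×0.997×1.085 = 5.573 m.
Hydraulic radius R = A/P = 3.817/5.573 = 0.685 m.
V = (1/n) R^(2/3) √S = (1/0.035) × 0.685^(2/3) × √0.066 = 5.704 m/s. Hydraulic depth D_h = A/T = 3.817/4.247 = 0.8987 m.
Froude number Fr = V/√(g·D_h) = 5.704/√(9.81×0.8987) = 1.92, which is greater than 1, so the flow is supercritical.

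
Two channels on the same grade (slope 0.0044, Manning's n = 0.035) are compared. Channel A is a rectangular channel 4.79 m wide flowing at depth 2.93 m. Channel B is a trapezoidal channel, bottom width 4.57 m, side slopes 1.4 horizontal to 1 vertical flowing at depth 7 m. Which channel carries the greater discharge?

channel B

Channel A: Flow area A = b·y = 4.79 × 2.93 = 14.03 m². Wetted perimeter P = b + 2y = 4.79 + 2×2.93 = 10.65 m. Hydraulic radius R = A/P = 14.03/10.65 = 1.318 m. Q_A = (1/0.035)·14.03·1.318^(2/3)·√0.0044 = 31.97 m³/s.
Channel B: With bottom width b = 4.57 m and side slope z = 1.4: A = (b + zy)y = (4.57 + 1.4×7)×7 = 100.6 m²; P = b + 2y√(1+z²) = 4.57 + 2×7×1.72 = 28.66 m. Hydraulic radius R = A/P = 100.6/28.66 = 3.51 m. Q_B = (1/0.035)·100.6·3.51^(2/3)·√0.0044 = 440.3 m³/s.
Q_A = 31.97 m³/s vs Q_B = 440.3 m³/s, so channel B carries more.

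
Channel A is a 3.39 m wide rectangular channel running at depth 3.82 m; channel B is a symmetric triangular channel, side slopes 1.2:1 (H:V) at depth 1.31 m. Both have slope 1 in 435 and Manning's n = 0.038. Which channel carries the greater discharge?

Channel A: Flow area A = b·y = 3.39 × 3.82 = 12.95 m². Wetted perimeter P = b + 2y = 3.39 + 2×3.82 = 11.03 m. Hydraulic radius R = A/P = 12.95/11.03 = 1.174 m. Q_A = (1/0.038)·12.95·1.174^(2/3)·√0.002299 = 18.18 m³/s.
Channel B: For a triangular section with side slope z = 1.2: A = zy² = 1.2×1.31² = 2.059 m²; P = 2y√(1+z²) = 2×1.31×1.562 = 4.093 m. Hydraulic radius R = A/P = 2.059/4.093 = 0.5032 m. Q_B = (1/0.038)·2.059·0.5032^(2/3)·√0.002299 = 1.644 m³/s.
Q_A = 18.18 m³/s vs Q_B = 1.644 m³/s, so channel A carries more.

channel A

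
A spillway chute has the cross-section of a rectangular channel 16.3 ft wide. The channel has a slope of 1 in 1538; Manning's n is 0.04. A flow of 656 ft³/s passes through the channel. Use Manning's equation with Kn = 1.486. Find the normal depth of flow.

y_n = 14.2 ft

Manning's equation rearranged: A R^(2/3) = nQ / (1.486·√S) = 0.04 × 656 / (1.486 × √0.0006502) = 692.5.
At y = 15.4 ft: A R^(2/3) = 765.9 — over.
At y = 12.2 ft: A R^(2/3) = 572.6 — short.
At y = 14.2 ft: A R^(2/3) = 692.8 — close enough.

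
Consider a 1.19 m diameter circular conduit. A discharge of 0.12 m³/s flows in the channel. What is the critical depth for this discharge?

At critical depth, Q² T / (g A³) = 1, i.e. A³/T = Q²/g = 0.12²/9.81 = 0.001468.
Trying y = 0.203 m: A³/T = 0.002235 — over.
Trying y = 0.134 m: A³/T = 0.0004345 — short.
Trying y = 0.182 m: A³/T = 0.001454 — matches.

y_c = 0.182 m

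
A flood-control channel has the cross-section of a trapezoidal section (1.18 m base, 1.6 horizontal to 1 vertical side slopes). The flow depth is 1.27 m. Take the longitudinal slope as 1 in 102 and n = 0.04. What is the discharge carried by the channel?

Q = 7.83 m³/s

With bottom width b = 1.18 m and side slope z = 1.6: A = (b + zy)y = (1.18 + 1.6×1.27)×1.27 = 4.079 m²; P = b + 2y√(1+z²) = 1.18 + 2×1.27×1.887 = 5.972 m.
Hydraulic radius R = A/P = 4.079/5.972 = 0.683 m.
Manning's equation: Q = (1/n) A R^(2/3) S^(1/2) = (1/0.04) × 4.079 × 0.683^(2/3) × 0.009804^(1/2) = 7.83 m³/s.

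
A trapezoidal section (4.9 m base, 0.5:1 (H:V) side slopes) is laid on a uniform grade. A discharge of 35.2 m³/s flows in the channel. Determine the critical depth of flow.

y_c = 1.64 m

At critical depth, Q² T / (g A³) = 1, i.e. A³/T = Q²/g = 35.2²/9.81 = 126.3.
Trying y = 1.84 m: A³/T = 182.2 — over.
Trying y = 1.41 m: A³/T = 78.23 — short.
Trying y = 1.64 m: A³/T = 126.2 — matches.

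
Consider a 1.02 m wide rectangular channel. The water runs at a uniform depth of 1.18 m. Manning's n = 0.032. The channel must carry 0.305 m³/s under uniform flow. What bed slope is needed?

Flow area A = b·y = 1.02 × 1.18 = 1.204 m². Wetted perimeter P = b + 2y = 1.02 + 2×1.18 = 3.38 m.
Hydraulic radius R = A/P = 1.204/3.38 = 0.3561 m.
From Manning's equation, S = [nQ / (1 A R^(2/3))]² = [0.032 × 0.305 / (1 × 1.204 × 0.3561^(2/3))]² = 0.000261.

S = 0.000261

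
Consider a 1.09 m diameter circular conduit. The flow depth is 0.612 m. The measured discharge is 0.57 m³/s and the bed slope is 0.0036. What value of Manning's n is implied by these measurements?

n = 0.025

For a circular section of diameter D = 1.09 m at depth y = 0.612 m, the central angle is θ = 2 arccos(1 − 2y/D) = 3.388 rad. Then A = (D²/8)(θ − sin θ) = 0.5394 m² and P = Dθ/2 = 1.847 m.
Hydraulic radius R = A/P = 0.5394/1.847 = 0.2921 m.
Rearranging Manning's equation: n = (1/Q) A R^(2/3) S^(1/2) = (1/0.57) × 0.5394 × 0.2921^(2/3) × √0.0036 = 0.025.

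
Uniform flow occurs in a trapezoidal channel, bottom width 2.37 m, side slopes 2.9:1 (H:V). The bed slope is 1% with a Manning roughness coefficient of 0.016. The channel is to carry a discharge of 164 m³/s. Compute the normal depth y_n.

Manning's equation rearranged: A R^(2/3) = nQ / (1·√S) = 0.016 × 164 / (√0.01) = 26.24.
Try y = 2.09 m: A R^(2/3) = 19.45 — low.
Try y = 2.96 m: A R^(2/3) = 43.97 — high.
Try y = 2.38 m: A R^(2/3) = 26.29 — ≈ 26.24.

y_n = 2.38 m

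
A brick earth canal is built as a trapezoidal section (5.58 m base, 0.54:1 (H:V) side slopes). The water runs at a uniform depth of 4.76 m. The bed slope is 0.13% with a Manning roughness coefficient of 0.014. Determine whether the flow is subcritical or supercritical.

subcritical

With bottom width b = 5.58 m and side slope z = 0.54: A = (b + zy)y = (5.58 + 0.54×4.76)×4.76 = 38.8 m²; P = b + 2y√(1+z²) = 5.58 + 2×4.76×1.136 = 16.4 m.
Hydraulic radius R = A/P = 38.8/16.4 = 2.366 m.
V = (1/n) R^(2/3) √S = (1/0.014) × 2.366^(2/3) × √0.0013 = 4.572 m/s. Hydraulic depth D_h = A/T = 38.8/10.72 = 3.619 m.
Froude number Fr = V/√(g·D_h) = 4.572/√(9.81×3.619) = 0.767, which is less than 1, so the flow is subcritical.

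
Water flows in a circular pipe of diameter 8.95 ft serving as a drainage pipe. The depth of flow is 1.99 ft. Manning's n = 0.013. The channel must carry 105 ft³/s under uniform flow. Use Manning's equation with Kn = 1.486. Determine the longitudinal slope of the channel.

S = 0.0062

For a circular section of diameter D = 8.95 ft at depth y = 1.99 ft, the central angle is θ = 2 arccos(1 − 2y/D) = 1.964 rad. Then A = (D²/8)(θ − sin θ) = 10.42 ft² and P = Dθ/2 = 8.789 ft.
Hydraulic radius R = A/P = 10.42/8.789 = 1.185 ft.
From Manning's equation, S = [nQ / (1.486 A R^(2/3))]² = [0.013 × 105 / (1.486 × 10.42 × 1.185^(2/3))]² = 0.0062.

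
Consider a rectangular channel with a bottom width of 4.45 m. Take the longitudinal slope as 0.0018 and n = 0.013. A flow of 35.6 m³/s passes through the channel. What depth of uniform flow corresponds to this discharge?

Manning's equation rearranged: A R^(2/3) = nQ / (1·√S) = 0.013 × 35.6 / (√0.0018) = 10.91.
Try y = 2.87 m: A R^(2/3) = 14.85 — over.
Try y = 1.81 m: A R^(2/3) = 8.044 — short.
Try y = 2.27 m: A R^(2/3) = 10.92 — close enough.

y_n = 2.27 m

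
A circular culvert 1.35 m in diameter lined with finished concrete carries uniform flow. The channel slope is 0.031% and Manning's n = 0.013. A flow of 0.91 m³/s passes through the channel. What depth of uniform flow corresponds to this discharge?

y_n = 1.07 m

Manning's equation rearranged: A R^(2/3) = nQ / (1·√S) = 0.013 × 0.91 / (√0.00031) = 0.6719.
Trying y = 0.937 m: A R^(2/3) = 0.5745 — too small.
Trying y = 1.26 m: A R^(2/3) = 0.7463 — too large.
Trying y = 1.07 m: A R^(2/3) = 0.672 — close enough.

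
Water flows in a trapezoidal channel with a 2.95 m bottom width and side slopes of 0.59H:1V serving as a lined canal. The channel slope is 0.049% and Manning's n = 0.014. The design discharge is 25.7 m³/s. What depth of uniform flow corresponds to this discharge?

y_n = 2.84 m

Manning's equation rearranged: A R^(2/3) = nQ / (1·√S) = 0.014 × 25.7 / (√0.00049) = 16.25.
Try y = 3.48 m: A R^(2/3) = 23.6 — too large.
Try y = 2.37 m: A R^(2/3) = 11.76 — too small.
Try y = 2.84 m: A R^(2/3) = 16.25 — ≈ 16.25.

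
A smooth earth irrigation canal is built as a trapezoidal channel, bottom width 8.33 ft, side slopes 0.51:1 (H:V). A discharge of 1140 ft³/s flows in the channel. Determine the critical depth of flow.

At critical depth, Q² T / (g A³) = 1, i.e. A³/T = Q²/g = 1140²/32.2 = 40360.
Try y = 6.21 ft: A³/T = 24820 — low.
Try y = 7.16 ft: A³/T = 40390 — ≈ 40360.

y_c = 7.16 ft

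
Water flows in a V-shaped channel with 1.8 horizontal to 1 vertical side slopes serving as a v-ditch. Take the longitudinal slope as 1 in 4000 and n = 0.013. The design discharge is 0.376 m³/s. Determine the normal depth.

y_n = 0.635 m

Manning's equation rearranged: A R^(2/3) = nQ / (1·√S) = 0.013 × 0.376 / (√0.00025) = 0.3091.
At y = 0.523 m: A R^(2/3) = 0.1841 — too small.
At y = 0.635 m: A R^(2/3) = 0.3088 — matches.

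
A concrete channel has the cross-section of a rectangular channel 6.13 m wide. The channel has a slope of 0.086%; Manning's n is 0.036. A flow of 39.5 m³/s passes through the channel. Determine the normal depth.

y_n = 5.12 m

Manning's equation rearranged: A R^(2/3) = nQ / (1·√S) = 0.036 × 39.5 / (√0.00086) = 48.49.
Try y = 3.59 m: A R^(2/3) = 30.77 — too small.
Try y = 6.51 m: A R^(2/3) = 65.11 — too large.
Try y = 5.12 m: A R^(2/3) = 48.44 — matches.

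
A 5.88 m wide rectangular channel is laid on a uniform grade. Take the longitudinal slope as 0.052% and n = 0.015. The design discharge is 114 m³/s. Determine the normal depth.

Manning's equation rearranged: A R^(2/3) = nQ / (1·√S) = 0.015 × 114 / (√0.00052) = 74.99.
At y = 5.82 m: A R^(2/3) = 53.47 — short.
At y = 8.52 m: A R^(2/3) = 84.38 — over.
At y = 7.71 m: A R^(2/3) = 75.01 — matches.

y_n = 7.71 m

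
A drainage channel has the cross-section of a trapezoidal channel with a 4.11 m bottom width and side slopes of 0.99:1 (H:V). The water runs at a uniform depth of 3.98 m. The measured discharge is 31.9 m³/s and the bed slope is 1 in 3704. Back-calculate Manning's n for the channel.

n = 0.027

With bottom width b = 4.11 m and side slope z = 0.99: A = (b + zy)y = (4.11 + 0.99×3.98)×3.98 = 32.04 m²; P = b + 2y√(1+z²) = 4.11 + 2×3.98×1.407 = 15.31 m.
Hydraulic radius R = A/P = 32.04/15.31 = 2.093 m.
Rearranging Manning's equation: n = (1/Q) A R^(2/3) S^(1/2) = (1/31.9) × 32.04 × 2.093^(2/3) × √0.00027 = 0.027.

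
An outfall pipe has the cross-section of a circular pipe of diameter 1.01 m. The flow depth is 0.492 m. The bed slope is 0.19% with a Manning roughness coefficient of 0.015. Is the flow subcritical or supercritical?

subcritical

For a circular section of diameter D = 1.01 m at depth y = 0.492 m, the central angle is θ = 2 arccos(1 − 2y/D) = 3.09 rad. Then A = (D²/8)(θ − sin θ) = 0.3875 m² and P = Dθ/2 = 1.561 m.
Hydraulic radius R = A/P = 0.3875/1.561 = 0.2483 m.
V = (1/n) R^(2/3) √S = (1/0.015) × 0.2483^(2/3) × √0.0019 = 1.148 m/s. Hydraulic depth D_h = A/T = 0.3875/1.01 = 0.3838 m.
Froude number Fr = V/√(g·D_h) = 1.148/√(9.81×0.3838) = 0.592, which is less than 1, so the flow is subcritical.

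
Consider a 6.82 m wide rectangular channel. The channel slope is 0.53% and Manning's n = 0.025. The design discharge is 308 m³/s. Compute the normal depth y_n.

y_n = 8.56 m

Manning's equation rearranged: A R^(2/3) = nQ / (1·√S) = 0.025 × 308 / (√0.0053) = 105.8.
Trying y = 6.66 m: A R^(2/3) = 78.11 — low.
Trying y = 8.56 m: A R^(2/3) = 105.8 — ≈ 105.8.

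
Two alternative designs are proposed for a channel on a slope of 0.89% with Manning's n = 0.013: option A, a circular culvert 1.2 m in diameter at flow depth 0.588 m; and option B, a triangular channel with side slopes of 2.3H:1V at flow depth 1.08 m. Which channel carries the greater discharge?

Channel A: For a circular section of diameter D = 1.2 m at depth y = 0.588 m, the central angle is θ = 2 arccos(1 − 2y/D) = 3.102 rad. Then A = (D²/8)(θ − sin θ) = 0.5511 m² and P = Dθ/2 = 1.861 m. Hydraulic radius R = A/P = 0.5511/1.861 = 0.2961 m. Q_A = (1/0.013)·0.5511·0.2961^(2/3)·√0.0089 = 1.777 m³/s.
Channel B: For a triangular section with side slope z = 2.3: A = zy² = 2.3×1.08² = 2.683 m²; P = 2y√(1+z²) = 2×1.08×2.508 = 5.417 m. Hydraulic radius R = A/P = 2.683/5.417 = 0.4952 m. Q_B = (1/0.013)·2.683·0.4952^(2/3)·√0.0089 = 12.19 m³/s.
Q_A = 1.777 m³/s vs Q_B = 12.19 m³/s, so channel B carries more.

channel B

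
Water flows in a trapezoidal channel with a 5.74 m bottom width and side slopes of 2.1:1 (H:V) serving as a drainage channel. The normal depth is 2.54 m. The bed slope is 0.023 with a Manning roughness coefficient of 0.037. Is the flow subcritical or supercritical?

With bottom width b = 5.74 m and side slope z = 2.1: A = (b + zy)y = (5.74 + 2.1×2.54)×2.54 = 28.13 m²; P = b + 2y√(1+z²) = 5.74 + 2×2.54×2.326 = 17.56 m.
Hydraulic radius R = A/P = 28.13/17.56 = 1.602 m.
V = (1/n) R^(2/3) √S = (1/0.037) × 1.602^(2/3) × √0.023 = 5.612 m/s. Hydraulic depth D_h = A/T = 28.13/16.41 = 1.714 m.
Froude number Fr = V/√(g·D_h) = 5.612/√(9.81×1.714) = 1.37, which is greater than 1, so the flow is supercritical.

supercritical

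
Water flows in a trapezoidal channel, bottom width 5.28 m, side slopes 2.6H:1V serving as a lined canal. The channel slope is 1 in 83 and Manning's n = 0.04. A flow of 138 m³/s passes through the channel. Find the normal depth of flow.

y_n = 2.81 m

Manning's equation rearranged: A R^(2/3) = nQ / (1·√S) = 0.04 × 138 / (√0.01205) = 50.29.
Trying y = 3.23 m: A R^(2/3) = 67.73 — over.
Trying y = 2.3 m: A R^(2/3) = 32.89 — short.
Trying y = 2.81 m: A R^(2/3) = 50.17 — close enough.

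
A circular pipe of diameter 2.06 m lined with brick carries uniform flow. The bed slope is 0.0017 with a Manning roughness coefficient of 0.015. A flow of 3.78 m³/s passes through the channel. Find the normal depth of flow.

Manning's equation rearranged: A R^(2/3) = nQ / (1·√S) = 0.015 × 3.78 / (√0.0017) = 1.375.
Trying y = 0.966 m: A R^(2/3) = 0.9588 — low.
Trying y = 1.51 m: A R^(2/3) = 1.9 — high.
Trying y = 1.2 m: A R^(2/3) = 1.374 — close enough.

y_n = 1.2 m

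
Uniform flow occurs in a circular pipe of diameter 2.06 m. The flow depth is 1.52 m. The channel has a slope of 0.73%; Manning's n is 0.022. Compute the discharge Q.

Q = 7.44 m³/s

For a circular section of diameter D = 2.06 m at depth y = 1.52 m, the central angle is θ = 2 arccos(1 − 2y/D) = 4.133 rad. Then A = (D²/8)(θ − sin θ) = 2.636 m² and P = Dθ/2 = 4.257 m.
Hydraulic radius R = A/P = 2.636/4.257 = 0.6193 m.
Manning's equation: Q = (1/n) A R^(2/3) S^(1/2) = (1/0.022) × 2.636 × 0.6193^(2/3) × 0.0073^(1/2) = 7.44 m³/s.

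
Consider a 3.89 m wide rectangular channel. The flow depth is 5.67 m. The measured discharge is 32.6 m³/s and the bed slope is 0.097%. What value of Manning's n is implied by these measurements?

n = 0.027

Flow area A = b·y = 3.89 × 5.67 = 22.06 m². Wetted perimeter P = b + 2y = 3.89 + 2×5.67 = 15.23 m.
Hydraulic radius R = A/P = 22.06/15.23 = 1.448 m.
Rearranging Manning's equation: n = (1/Q) A R^(2/3) S^(1/2) = (1/32.6) × 22.06 × 1.448^(2/3) × √0.00097 = 0.027.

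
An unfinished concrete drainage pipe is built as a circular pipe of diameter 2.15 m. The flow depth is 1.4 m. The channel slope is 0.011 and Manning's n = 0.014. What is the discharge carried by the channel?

Q = 13.6 m³/s

For a circular section of diameter D = 2.15 m at depth y = 1.4 m, the central angle is θ = 2 arccos(1 − 2y/D) = 3.756 rad. Then A = (D²/8)(θ − sin θ) = 2.503 m² and P = Dθ/2 = 4.038 m.
Hydraulic radius R = A/P = 2.503/4.038 = 0.62 m.
Manning's equation: Q = (1/n) A R^(2/3) S^(1/2) = (1/0.014) × 2.503 × 0.62^(2/3) × 0.011^(1/2) = 13.6 m³/s.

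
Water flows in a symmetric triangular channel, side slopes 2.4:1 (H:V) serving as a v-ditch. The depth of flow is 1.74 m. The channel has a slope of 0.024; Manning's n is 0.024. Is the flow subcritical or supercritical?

supercritical

For a triangular section with side slope z = 2.4: A = zy² = 2.4×1.74² = 7.266 m²; P = 2y√(1+z²) = 2×1.74×2.6 = 9.048 m.
Hydraulic radius R = A/P = 7.266/9.048 = 0.8031 m.
V = (1/n) R^(2/3) √S = (1/0.024) × 0.8031^(2/3) × √0.024 = 5.577 m/s. Hydraulic depth D_h = A/T = 7.266/8.352 = 0.87 m.
Froude number Fr = V/√(g·D_h) = 5.577/√(9.81×0.87) = 1.91, which is greater than 1, so the flow is supercritical.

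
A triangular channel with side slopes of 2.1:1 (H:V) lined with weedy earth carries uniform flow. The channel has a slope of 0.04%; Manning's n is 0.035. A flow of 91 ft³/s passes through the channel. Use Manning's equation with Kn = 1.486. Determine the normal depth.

Manning's equation rearranged: A R^(2/3) = nQ / (1.486·√S) = 0.035 × 91 / (1.486 × √0.0004) = 107.2.
Trying y = 6.75 ft: A R^(2/3) = 201.1 — high.
Trying y = 4.24 ft: A R^(2/3) = 58.2 — low.
Trying y = 5.33 ft: A R^(2/3) = 107.1 — matches.

y_n = 5.33 ft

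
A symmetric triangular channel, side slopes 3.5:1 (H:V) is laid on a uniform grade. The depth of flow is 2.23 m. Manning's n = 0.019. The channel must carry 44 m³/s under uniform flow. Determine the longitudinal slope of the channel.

For a triangular section with side slope z = 3.5: A = zy² = 3.5×2.23² = 17.41 m²; P = 2y√(1+z²) = 2×2.23×3.64 = 16.23 m.
Hydraulic radius R = A/P = 17.41/16.23 = 1.072 m.
From Manning's equation, S = [nQ / (1 A R^(2/3))]² = [0.019 × 44 / (1 × 17.41 × 1.072^(2/3))]² = 0.0021.

S = 0.0021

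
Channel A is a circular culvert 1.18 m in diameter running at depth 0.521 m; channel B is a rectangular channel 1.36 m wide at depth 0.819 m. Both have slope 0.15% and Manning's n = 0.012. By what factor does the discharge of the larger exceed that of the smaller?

2.95

Channel A: For a circular section of diameter D = 1.18 m at depth y = 0.521 m, the central angle is θ = 2 arccos(1 − 2y/D) = 2.907 rad. Then A = (D²/8)(θ − sin θ) = 0.4656 m² and P = Dθ/2 = 1.715 m. Hydraulic radius R = A/P = 0.4656/1.715 = 0.2714 m. Q_A = (1/0.012)·0.4656·0.2714^(2/3)·√0.0015 = 0.6299 m³/s.
Channel B: Flow area A = b·y = 1.36 × 0.819 = 1.114 m². Wetted perimeter P = b + 2y = 1.36 + 2×0.819 = 2.998 m. Hydraulic radius R = A/P = 1.114/2.998 = 0.3715 m. Q_B = (1/0.012)·1.114·0.3715^(2/3)·√0.0015 = 1.858 m³/s.
The larger discharge is 1.858 m³/s and the smaller is 0.6299 m³/s; the ratio is 2.95.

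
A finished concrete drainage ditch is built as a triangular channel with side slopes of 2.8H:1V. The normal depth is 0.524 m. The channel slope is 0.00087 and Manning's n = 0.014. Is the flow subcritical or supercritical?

For a triangular section with side slope z = 2.8: A = zy² = 2.8×0.524² = 0.7688 m²; P = 2y√(1+z²) = 2×0.524×2.973 = 3.116 m.
Hydraulic radius R = A/P = 0.7688/3.116 = 0.2467 m.
V = (1/n) R^(2/3) √S = (1/0.014) × 0.2467^(2/3) × √0.00087 = 0.8288 m/s. Hydraulic depth D_h = A/T = 0.7688/2.934 = 0.262 m.
Froude number Fr = V/√(g·D_h) = 0.8288/√(9.81×0.262) = 0.517, which is less than 1, so the flow is subcritical.

subcritical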